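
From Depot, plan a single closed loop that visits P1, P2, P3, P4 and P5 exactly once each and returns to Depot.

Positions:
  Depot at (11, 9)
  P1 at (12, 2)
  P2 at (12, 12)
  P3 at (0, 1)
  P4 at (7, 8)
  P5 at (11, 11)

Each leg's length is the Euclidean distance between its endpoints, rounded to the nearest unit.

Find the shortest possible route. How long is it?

Depot → P1 → P2 → P3 → P4 → P5 → Depot: 7+10+16+10+5+2 = 50
Depot → P1 → P2 → P3 → P5 → P4 → Depot: 7+10+16+15+5+4 = 57
Depot → P1 → P2 → P4 → P3 → P5 → Depot: 7+10+6+10+15+2 = 50
Depot → P1 → P2 → P4 → P5 → P3 → Depot: 7+10+6+5+15+14 = 57
Depot → P1 → P2 → P5 → P3 → P4 → Depot: 7+10+1+15+10+4 = 47
Depot → P1 → P2 → P5 → P4 → P3 → Depot: 7+10+1+5+10+14 = 47
Depot → P1 → P3 → P2 → P4 → P5 → Depot: 7+12+16+6+5+2 = 48
Depot → P1 → P3 → P2 → P5 → P4 → Depot: 7+12+16+1+5+4 = 45
Depot → P1 → P3 → P4 → P2 → P5 → Depot: 7+12+10+6+1+2 = 38
Depot → P1 → P3 → P4 → P5 → P2 → Depot: 7+12+10+5+1+3 = 38
Depot → P1 → P3 → P5 → P2 → P4 → Depot: 7+12+15+1+6+4 = 45
Depot → P1 → P3 → P5 → P4 → P2 → Depot: 7+12+15+5+6+3 = 48
Depot → P1 → P4 → P2 → P3 → P5 → Depot: 7+8+6+16+15+2 = 54
Depot → P1 → P4 → P2 → P5 → P3 → Depot: 7+8+6+1+15+14 = 51
… (46 more)
The minimum is 38.
One optimal route: Depot → P1 → P3 → P4 → P2 → P5 → Depot (or its reverse).

Minimum total distance: 38.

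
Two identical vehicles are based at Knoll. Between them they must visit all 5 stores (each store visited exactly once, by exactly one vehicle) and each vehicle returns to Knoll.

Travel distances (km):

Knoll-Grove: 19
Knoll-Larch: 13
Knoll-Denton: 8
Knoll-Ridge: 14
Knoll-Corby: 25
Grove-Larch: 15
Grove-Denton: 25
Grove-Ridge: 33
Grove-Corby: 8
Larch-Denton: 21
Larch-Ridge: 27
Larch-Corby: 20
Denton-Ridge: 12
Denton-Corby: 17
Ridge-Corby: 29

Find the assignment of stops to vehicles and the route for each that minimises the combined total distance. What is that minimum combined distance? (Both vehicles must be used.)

Minimum combined distance: 89 km.

There are 2^4 − 1 = 15 ways to divide the 5 stops into two non-empty groups. For each, the best each vehicle can do is its own shortest tour through its group:
  {Grove} + {Larch, Denton, Ridge, Corby}: 38 + 76 = 114
  {Larch} + {Grove, Denton, Ridge, Corby}: 26 + 70 = 96
  {Grove, Larch} + {Denton, Ridge, Corby}: 47 + 68 = 115
  {Denton} + {Grove, Larch, Ridge, Corby}: 16 + 79 = 95
  {Grove, Denton} + {Larch, Ridge, Corby}: 52 + 76 = 128
  {Larch, Denton} + {Grove, Ridge, Corby}: 42 + 70 = 112
  … (15 splits in total)
  {Ridge} + {Grove, Larch, Denton, Corby}: 28 + 61 = 89  ← best
Best: vehicle 1 Knoll → Ridge → Knoll = 28; vehicle 2 Knoll → Larch → Grove → Corby → Denton → Knoll = 61; combined 89.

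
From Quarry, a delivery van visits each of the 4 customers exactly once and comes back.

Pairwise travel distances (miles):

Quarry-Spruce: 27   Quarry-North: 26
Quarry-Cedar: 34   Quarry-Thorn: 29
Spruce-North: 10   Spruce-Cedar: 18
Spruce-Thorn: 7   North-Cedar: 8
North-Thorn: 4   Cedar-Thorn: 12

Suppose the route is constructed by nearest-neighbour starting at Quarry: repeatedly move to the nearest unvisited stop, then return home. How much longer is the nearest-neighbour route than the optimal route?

The nearest-neighbour route is 9 miles longer than optimal.

From Quarry: North=26, Spruce=27, Thorn=29, Cedar=34 → choose North (26).
From North: Thorn=4, Cedar=8, Spruce=10 → choose Thorn (4).
From Thorn: Spruce=7, Cedar=12 → choose Spruce (7).
From Spruce: Cedar=18 → choose Cedar (18).
NN route Quarry → North → Thorn → Spruce → Cedar → Quarry costs 89.
Optimal: Quarry → Spruce → Thorn → North → Cedar → Quarry costs 80 (by enumerating all 12 distinct tours).
Excess = 89 − 80 = 9.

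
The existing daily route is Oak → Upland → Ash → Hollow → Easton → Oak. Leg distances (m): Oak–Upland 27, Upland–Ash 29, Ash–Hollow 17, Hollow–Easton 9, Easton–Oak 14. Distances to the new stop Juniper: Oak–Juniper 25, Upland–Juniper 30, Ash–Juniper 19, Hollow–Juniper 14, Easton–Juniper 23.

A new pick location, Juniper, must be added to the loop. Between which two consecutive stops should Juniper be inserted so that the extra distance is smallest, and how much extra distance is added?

Insertion cost between consecutive stops i–j is d(i,Juniper) + d(Juniper,j) − d(i,j):
  between Oak and Upland: 25 + 30 − 27 = 28
  between Upland and Ash: 30 + 19 − 29 = 20
  between Ash and Hollow: 19 + 14 − 17 = 16
  between Hollow and Easton: 14 + 23 − 9 = 28
  between Easton and Oak: 23 + 25 − 14 = 34
Cheapest insertion is between Ash and Hollow, adding 16.
New total = 96 + 16 = 112.

Minimum extra distance: 16 m, inserting Juniper between Ash and Hollow.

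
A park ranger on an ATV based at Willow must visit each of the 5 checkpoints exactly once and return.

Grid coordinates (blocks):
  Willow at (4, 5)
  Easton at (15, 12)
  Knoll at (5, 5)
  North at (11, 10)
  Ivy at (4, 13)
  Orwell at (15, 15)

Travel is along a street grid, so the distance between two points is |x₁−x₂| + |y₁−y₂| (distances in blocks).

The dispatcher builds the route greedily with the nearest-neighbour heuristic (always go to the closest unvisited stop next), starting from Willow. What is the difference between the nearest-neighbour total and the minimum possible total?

Willow: Knoll=1, Ivy=8, North=12, Easton=18, Orwell=21 ⇒ Knoll
Knoll: Ivy=9, North=11, Easton=17, Orwell=20 ⇒ Ivy
Ivy: North=10, Easton=12, Orwell=13 ⇒ North
North: Easton=6, Orwell=9 ⇒ Easton
Easton: Orwell=3 ⇒ Orwell
NN route Willow → Knoll → Ivy → North → Easton → Orwell → Willow costs 50.
Optimal: Willow → Knoll → North → Easton → Orwell → Ivy → Willow costs 42 (by enumerating all 60 distinct tours).
Excess = 50 − 42 = 8.

Excess over optimum: 8 blocks.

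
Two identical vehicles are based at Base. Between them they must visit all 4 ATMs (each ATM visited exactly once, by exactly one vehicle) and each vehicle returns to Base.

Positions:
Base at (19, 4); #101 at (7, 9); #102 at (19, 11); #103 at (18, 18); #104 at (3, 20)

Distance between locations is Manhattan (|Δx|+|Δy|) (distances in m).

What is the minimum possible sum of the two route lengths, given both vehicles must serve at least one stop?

78 m — the smallest possible combined total.

Check every non-empty split of the stops between the two vehicles; for each half take its own optimal tour:
  {#101} + {#102, #103, #104}: 34 + 64 = 98
  {#102} + {#101, #103, #104}: 14 + 64 = 78
  {#101, #102} + {#103, #104}: 38 + 64 = 102
  {#103} + {#101, #102, #104}: 30 + 64 = 94
  {#101, #103} + {#102, #104}: 52 + 64 = 116
  {#102, #103} + {#101, #104}: 30 + 64 = 94
  … (7 splits in total)
Best: vehicle 1 Base → #102 → Base = 14; vehicle 2 Base → #101 → #104 → #103 → Base = 64; combined 78.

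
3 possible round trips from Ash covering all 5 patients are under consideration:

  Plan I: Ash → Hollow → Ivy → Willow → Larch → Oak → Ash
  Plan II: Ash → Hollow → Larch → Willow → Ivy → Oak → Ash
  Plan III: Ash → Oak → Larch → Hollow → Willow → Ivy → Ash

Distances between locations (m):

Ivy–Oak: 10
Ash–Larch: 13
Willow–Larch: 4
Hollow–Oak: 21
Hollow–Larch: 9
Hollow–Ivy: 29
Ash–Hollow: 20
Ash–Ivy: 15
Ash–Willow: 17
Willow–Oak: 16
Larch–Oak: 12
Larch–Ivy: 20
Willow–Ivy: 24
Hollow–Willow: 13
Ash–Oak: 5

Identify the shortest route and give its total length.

Shortest is Plan II, total 72 m.

Plan I: 20 + 29 + 24 + 4 + 12 + 5 = 94
Plan II: 20 + 9 + 4 + 24 + 10 + 5 = 72
Plan III: 5 + 12 + 9 + 13 + 24 + 15 = 78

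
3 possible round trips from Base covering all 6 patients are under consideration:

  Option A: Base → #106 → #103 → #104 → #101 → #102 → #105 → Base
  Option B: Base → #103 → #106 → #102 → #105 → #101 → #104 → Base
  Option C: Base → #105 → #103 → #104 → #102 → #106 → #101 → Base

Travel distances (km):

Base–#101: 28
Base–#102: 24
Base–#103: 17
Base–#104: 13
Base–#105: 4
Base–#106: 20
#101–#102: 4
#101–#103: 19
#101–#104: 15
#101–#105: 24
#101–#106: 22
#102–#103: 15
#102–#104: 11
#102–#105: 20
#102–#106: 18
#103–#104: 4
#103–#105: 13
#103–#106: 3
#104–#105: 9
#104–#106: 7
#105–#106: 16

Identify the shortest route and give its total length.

70 km — Option A is the shortest.

Option A: 20 + 3 + 4 + 15 + 4 + 20 + 4 = 70
Option B: 17 + 3 + 18 + 20 + 24 + 15 + 13 = 110
Option C: 4 + 13 + 4 + 11 + 18 + 22 + 28 = 100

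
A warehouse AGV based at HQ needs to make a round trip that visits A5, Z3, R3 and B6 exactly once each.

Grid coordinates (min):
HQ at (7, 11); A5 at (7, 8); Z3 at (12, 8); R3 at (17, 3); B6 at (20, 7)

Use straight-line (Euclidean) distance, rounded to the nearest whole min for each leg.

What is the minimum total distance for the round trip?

Shortest round trip = 33 min.

HQ → A5 → Z3 → R3 → B6 → HQ: 3+5+7+5+14 = 34
HQ → A5 → Z3 → B6 → R3 → HQ: 3+5+8+5+13 = 34
HQ → A5 → R3 → Z3 → B6 → HQ: 3+11+7+8+14 = 43
HQ → A5 → R3 → B6 → Z3 → HQ: 3+11+5+8+6 = 33
HQ → A5 → B6 → Z3 → R3 → HQ: 3+13+8+7+13 = 44
HQ → A5 → B6 → R3 → Z3 → HQ: 3+13+5+7+6 = 34
HQ → Z3 → A5 → R3 → B6 → HQ: 6+5+11+5+14 = 41
HQ → Z3 → A5 → B6 → R3 → HQ: 6+5+13+5+13 = 42
HQ → Z3 → R3 → A5 → B6 → HQ: 6+7+11+13+14 = 51
HQ → Z3 → B6 → A5 → R3 → HQ: 6+8+13+11+13 = 51
HQ → R3 → A5 → Z3 → B6 → HQ: 13+11+5+8+14 = 51
HQ → R3 → Z3 → A5 → B6 → HQ: 13+7+5+13+14 = 52
The minimum is 33.
One optimal route: HQ → A5 → R3 → B6 → Z3 → HQ (or its reverse).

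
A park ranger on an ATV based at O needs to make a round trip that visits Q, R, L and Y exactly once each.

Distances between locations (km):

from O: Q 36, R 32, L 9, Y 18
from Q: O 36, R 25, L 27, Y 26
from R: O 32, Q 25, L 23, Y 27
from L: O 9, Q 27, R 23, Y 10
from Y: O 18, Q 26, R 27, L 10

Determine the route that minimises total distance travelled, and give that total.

Minimum total distance: 101 km.

O - Q - R - L - Y - O: 36+25+23+10+18 = 112
O - Q - R - Y - L - O: 36+25+27+10+9 = 107
O - Q - L - R - Y - O: 36+27+23+27+18 = 131
O - Q - L - Y - R - O: 36+27+10+27+32 = 132
O - Q - Y - R - L - O: 36+26+27+23+9 = 121
O - Q - Y - L - R - O: 36+26+10+23+32 = 127
O - R - Q - L - Y - O: 32+25+27+10+18 = 112
O - R - Q - Y - L - O: 32+25+26+10+9 = 102
O - R - L - Q - Y - O: 32+23+27+26+18 = 126
O - R - Y - Q - L - O: 32+27+26+27+9 = 121
O - L - Q - R - Y - O: 9+27+25+27+18 = 106
O - L - R - Q - Y - O: 9+23+25+26+18 = 101
The minimum is 101.
One optimal route: O → L → R → Q → Y → O (or its reverse).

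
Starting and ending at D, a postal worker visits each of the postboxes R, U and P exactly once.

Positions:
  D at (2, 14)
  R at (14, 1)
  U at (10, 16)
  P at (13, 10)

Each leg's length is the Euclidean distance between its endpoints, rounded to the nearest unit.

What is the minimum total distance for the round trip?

D → R → U → P → D: 18+16+7+12 = 53
D → R → P → U → D: 18+9+7+8 = 42
D → U → R → P → D: 8+16+9+12 = 45
The minimum is 42.
One optimal route: D → R → P → U → D (or its reverse).

42 — the shortest possible round trip.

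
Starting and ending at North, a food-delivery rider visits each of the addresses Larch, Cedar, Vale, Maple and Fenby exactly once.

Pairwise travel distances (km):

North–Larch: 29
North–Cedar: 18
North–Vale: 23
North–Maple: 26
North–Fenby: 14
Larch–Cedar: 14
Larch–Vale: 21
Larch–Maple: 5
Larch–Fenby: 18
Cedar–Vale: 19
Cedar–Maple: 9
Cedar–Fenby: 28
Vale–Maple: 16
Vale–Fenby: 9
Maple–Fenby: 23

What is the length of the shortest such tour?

With 5 stops there are 5!/2 = 60 distinct round trips (a route and its reverse cost the same).
North - Larch - Cedar - Vale - Maple - Fenby - North: 29+14+19+16+23+14 = 115
North - Larch - Cedar - Vale - Fenby - Maple - North: 29+14+19+9+23+26 = 120
North - Larch - Cedar - Maple - Vale - Fenby - North: 29+14+9+16+9+14 = 91
North - Larch - Cedar - Maple - Fenby - Vale - North: 29+14+9+23+9+23 = 107
North - Larch - Cedar - Fenby - Vale - Maple - North: 29+14+28+9+16+26 = 122
North - Larch - Cedar - Fenby - Maple - Vale - North: 29+14+28+23+16+23 = 133
North - Larch - Vale - Cedar - Maple - Fenby - North: 29+21+19+9+23+14 = 115
North - Larch - Vale - Cedar - Fenby - Maple - North: 29+21+19+28+23+26 = 146
North - Larch - Vale - Maple - Cedar - Fenby - North: 29+21+16+9+28+14 = 117
North - Larch - Vale - Maple - Fenby - Cedar - North: 29+21+16+23+28+18 = 135
North - Larch - Vale - Fenby - Cedar - Maple - North: 29+21+9+28+9+26 = 122
North - Larch - Vale - Fenby - Maple - Cedar - North: 29+21+9+23+9+18 = 109
North - Larch - Maple - Cedar - Vale - Fenby - North: 29+5+9+19+9+14 = 85
North - Larch - Maple - Cedar - Fenby - Vale - North: 29+5+9+28+9+23 = 103
… (46 more)
North - Cedar - Larch - Maple - Vale - Fenby - North: 18+14+5+16+9+14 = 76  ← best
The minimum is 76.
One optimal route: North → Cedar → Larch → Maple → Vale → Fenby → North (or its reverse).

Minimum total distance: 76 km.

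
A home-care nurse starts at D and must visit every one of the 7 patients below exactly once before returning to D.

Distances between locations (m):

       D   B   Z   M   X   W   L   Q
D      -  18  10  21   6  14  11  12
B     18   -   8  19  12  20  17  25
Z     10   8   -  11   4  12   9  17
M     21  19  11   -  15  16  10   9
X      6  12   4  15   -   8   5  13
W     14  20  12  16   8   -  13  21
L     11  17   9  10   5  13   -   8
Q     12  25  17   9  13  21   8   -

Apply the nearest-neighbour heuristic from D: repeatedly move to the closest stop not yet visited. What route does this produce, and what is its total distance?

82 m along D → X → Z → B → L → Q → M → W → D.

At D the remaining stops are X 6, Z 10, L 11, Q 12, W 14, B 18, M 21; go to X.
At X the remaining stops are Z 4, L 5, W 8, B 12, Q 13, M 15; go to Z.
At Z the remaining stops are B 8, L 9, M 11, W 12, Q 17; go to B.
At B the remaining stops are L 17, M 19, W 20, Q 25; go to L.
At L the remaining stops are Q 8, M 10, W 13; go to Q.
At Q the remaining stops are M 9, W 21; go to M.
At M the remaining stops are W 16; go to W.
Return W→D: 14.
Total = 6 + 4 + 8 + 17 + 8 + 9 + 16 + 14 = 82.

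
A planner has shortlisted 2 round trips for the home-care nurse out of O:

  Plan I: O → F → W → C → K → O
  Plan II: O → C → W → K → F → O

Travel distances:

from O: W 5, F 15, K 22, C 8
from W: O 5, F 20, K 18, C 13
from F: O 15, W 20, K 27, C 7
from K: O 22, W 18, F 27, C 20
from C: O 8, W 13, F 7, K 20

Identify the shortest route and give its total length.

Plan I: 15 + 20 + 13 + 20 + 22 = 90
Plan II: 8 + 13 + 18 + 27 + 15 = 81

81 — Plan II is the shortest.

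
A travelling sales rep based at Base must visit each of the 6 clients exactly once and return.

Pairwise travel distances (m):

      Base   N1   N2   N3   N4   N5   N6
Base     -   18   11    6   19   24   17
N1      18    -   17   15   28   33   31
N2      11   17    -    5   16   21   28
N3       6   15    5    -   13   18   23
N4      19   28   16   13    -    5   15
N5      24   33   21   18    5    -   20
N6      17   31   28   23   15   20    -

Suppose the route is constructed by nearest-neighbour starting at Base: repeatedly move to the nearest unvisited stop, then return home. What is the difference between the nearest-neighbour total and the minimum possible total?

From Base: N3=6, N2=11, N6=17, N1=18, N4=19, N5=24 → choose N3 (6).
From N3: N2=5, N4=13, N1=15, N5=18, N6=23 → choose N2 (5).
From N2: N4=16, N1=17, N5=21, N6=28 → choose N4 (16).
From N4: N5=5, N6=15, N1=28 → choose N5 (5).
From N5: N6=20, N1=33 → choose N6 (20).
From N6: N1=31 → choose N1 (31).
NN route Base → N3 → N2 → N4 → N5 → N6 → N1 → Base costs 101.
Optimal: Base → N1 → N2 → N3 → N4 → N5 → N6 → Base costs 95 (by enumerating all 360 distinct tours).
Excess = 101 − 95 = 6.

The nearest-neighbour route is 6 m longer than optimal.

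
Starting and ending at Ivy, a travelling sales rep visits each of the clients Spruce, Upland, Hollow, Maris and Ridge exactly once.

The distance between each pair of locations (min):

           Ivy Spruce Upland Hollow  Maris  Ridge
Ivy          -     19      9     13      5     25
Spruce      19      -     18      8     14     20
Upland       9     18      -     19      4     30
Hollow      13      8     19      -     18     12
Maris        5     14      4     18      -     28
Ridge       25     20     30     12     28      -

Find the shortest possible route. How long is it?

72 min — the shortest possible round trip.

Ivy → Spruce → Upland → Hollow → Maris → Ridge → Ivy: 19+18+19+18+28+25 = 127
Ivy → Spruce → Upland → Hollow → Ridge → Maris → Ivy: 19+18+19+12+28+5 = 101
Ivy → Spruce → Upland → Maris → Hollow → Ridge → Ivy: 19+18+4+18+12+25 = 96
Ivy → Spruce → Upland → Maris → Ridge → Hollow → Ivy: 19+18+4+28+12+13 = 94
Ivy → Spruce → Upland → Ridge → Hollow → Maris → Ivy: 19+18+30+12+18+5 = 102
Ivy → Spruce → Upland → Ridge → Maris → Hollow → Ivy: 19+18+30+28+18+13 = 126
Ivy → Spruce → Hollow → Upland → Maris → Ridge → Ivy: 19+8+19+4+28+25 = 103
Ivy → Spruce → Hollow → Upland → Ridge → Maris → Ivy: 19+8+19+30+28+5 = 109
Ivy → Spruce → Hollow → Maris → Upland → Ridge → Ivy: 19+8+18+4+30+25 = 104
Ivy → Spruce → Hollow → Maris → Ridge → Upland → Ivy: 19+8+18+28+30+9 = 112
Ivy → Spruce → Hollow → Ridge → Upland → Maris → Ivy: 19+8+12+30+4+5 = 78
Ivy → Spruce → Hollow → Ridge → Maris → Upland → Ivy: 19+8+12+28+4+9 = 80
Ivy → Spruce → Maris → Upland → Hollow → Ridge → Ivy: 19+14+4+19+12+25 = 93
Ivy → Spruce → Maris → Upland → Ridge → Hollow → Ivy: 19+14+4+30+12+13 = 92
… (46 more)
Ivy → Upland → Maris → Spruce → Hollow → Ridge → Ivy: 9+4+14+8+12+25 = 72  ← best
The minimum is 72.
One optimal route: Ivy → Upland → Maris → Spruce → Hollow → Ridge → Ivy (or its reverse).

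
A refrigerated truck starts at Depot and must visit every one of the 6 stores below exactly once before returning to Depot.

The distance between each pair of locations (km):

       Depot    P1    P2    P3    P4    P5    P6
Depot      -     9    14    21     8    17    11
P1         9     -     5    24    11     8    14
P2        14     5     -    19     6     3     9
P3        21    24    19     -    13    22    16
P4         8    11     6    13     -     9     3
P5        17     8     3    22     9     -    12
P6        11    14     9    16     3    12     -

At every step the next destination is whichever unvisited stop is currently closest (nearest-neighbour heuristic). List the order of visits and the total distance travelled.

Total distance 76 km via the nearest-neighbour route Depot → P4 → P6 → P2 → P5 → P1 → P3 → Depot.

From Depot: distances to unvisited — P4=8, P1=9, P6=11, P2=14, P5=17, P3=21. Nearest is P4 (8).
From P4: distances to unvisited — P6=3, P2=6, P5=9, P1=11, P3=13. Nearest is P6 (3).
From P6: distances to unvisited — P2=9, P5=12, P1=14, P3=16. Nearest is P2 (9).
From P2: distances to unvisited — P5=3, P1=5, P3=19. Nearest is P5 (3).
From P5: distances to unvisited — P1=8, P3=22. Nearest is P1 (8).
From P1: distances to unvisited — P3=24. Nearest is P3 (24).
Return P3→Depot: 21.
Total = 8 + 3 + 9 + 3 + 8 + 24 + 21 = 76.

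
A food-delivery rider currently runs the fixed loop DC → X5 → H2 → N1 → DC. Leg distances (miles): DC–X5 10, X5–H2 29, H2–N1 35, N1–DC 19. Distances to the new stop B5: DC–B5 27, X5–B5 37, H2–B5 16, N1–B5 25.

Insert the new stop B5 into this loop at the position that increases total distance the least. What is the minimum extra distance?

Insertion cost between consecutive stops i–j is d(i,B5) + d(B5,j) − d(i,j):
  between DC and X5: 27 + 37 − 10 = 54
  between X5 and H2: 37 + 16 − 29 = 24
  between H2 and N1: 16 + 25 − 35 = 6
  between N1 and DC: 25 + 27 − 19 = 33
Cheapest insertion is between H2 and N1, adding 6.
New total = 93 + 6 = 99.

+6 miles — insert B5 between H2 and N1.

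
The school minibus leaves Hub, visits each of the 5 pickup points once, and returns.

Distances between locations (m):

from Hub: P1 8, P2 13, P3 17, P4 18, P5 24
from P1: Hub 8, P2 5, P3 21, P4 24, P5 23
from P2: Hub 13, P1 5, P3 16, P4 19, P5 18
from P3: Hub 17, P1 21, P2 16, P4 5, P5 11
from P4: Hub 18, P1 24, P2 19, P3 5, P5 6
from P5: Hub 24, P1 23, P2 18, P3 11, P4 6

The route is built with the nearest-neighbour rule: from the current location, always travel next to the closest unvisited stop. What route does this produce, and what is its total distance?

At Hub the remaining stops are P1 8, P2 13, P3 17, P4 18, P5 24; go to P1.
At P1 the remaining stops are P2 5, P3 21, P5 23, P4 24; go to P2.
At P2 the remaining stops are P3 16, P5 18, P4 19; go to P3.
At P3 the remaining stops are P4 5, P5 11; go to P4.
At P4 the remaining stops are P5 6; go to P5.
Return P5→Hub: 24.
Total = 8 + 5 + 16 + 5 + 6 + 24 = 64.

64 m along Hub → P1 → P2 → P3 → P4 → P5 → Hub.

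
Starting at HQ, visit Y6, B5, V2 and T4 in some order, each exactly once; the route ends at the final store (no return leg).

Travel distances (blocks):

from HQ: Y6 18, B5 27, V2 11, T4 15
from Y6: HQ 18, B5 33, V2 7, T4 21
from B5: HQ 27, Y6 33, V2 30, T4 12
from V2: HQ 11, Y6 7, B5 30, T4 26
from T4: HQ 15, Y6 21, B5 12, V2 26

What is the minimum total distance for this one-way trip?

There are 4! = 24 possible orderings.
HQ - Y6 - B5 - V2 - T4: 18+33+30+26 = 107
HQ - Y6 - B5 - T4 - V2: 18+33+12+26 = 89
HQ - Y6 - V2 - B5 - T4: 18+7+30+12 = 67
HQ - Y6 - V2 - T4 - B5: 18+7+26+12 = 63
HQ - Y6 - T4 - B5 - V2: 18+21+12+30 = 81
HQ - Y6 - T4 - V2 - B5: 18+21+26+30 = 95
HQ - B5 - Y6 - V2 - T4: 27+33+7+26 = 93
HQ - B5 - Y6 - T4 - V2: 27+33+21+26 = 107
HQ - B5 - V2 - Y6 - T4: 27+30+7+21 = 85
HQ - B5 - V2 - T4 - Y6: 27+30+26+21 = 104
HQ - B5 - T4 - Y6 - V2: 27+12+21+7 = 67
HQ - B5 - T4 - V2 - Y6: 27+12+26+7 = 72
HQ - V2 - Y6 - B5 - T4: 11+7+33+12 = 63
HQ - V2 - Y6 - T4 - B5: 11+7+21+12 = 51
… (10 more)
The minimum is 51.
One shortest path: HQ → V2 → Y6 → T4 → B5.

Shortest open route: 51 blocks.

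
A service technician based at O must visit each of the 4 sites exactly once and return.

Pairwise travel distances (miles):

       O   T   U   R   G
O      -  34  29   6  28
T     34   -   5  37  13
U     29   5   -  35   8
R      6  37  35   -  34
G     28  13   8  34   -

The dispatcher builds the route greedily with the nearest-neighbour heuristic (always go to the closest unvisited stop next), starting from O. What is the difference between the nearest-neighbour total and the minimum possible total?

From O: R=6, G=28, U=29, T=34 → choose R (6).
From R: G=34, U=35, T=37 → choose G (34).
From G: U=8, T=13 → choose U (8).
From U: T=5 → choose T (5).
NN route O → R → G → U → T → O costs 87.
Optimal: O → R → T → U → G → O costs 84 (by enumerating all 12 distinct tours).
Excess = 87 − 84 = 3.

Excess over optimum: 3 miles.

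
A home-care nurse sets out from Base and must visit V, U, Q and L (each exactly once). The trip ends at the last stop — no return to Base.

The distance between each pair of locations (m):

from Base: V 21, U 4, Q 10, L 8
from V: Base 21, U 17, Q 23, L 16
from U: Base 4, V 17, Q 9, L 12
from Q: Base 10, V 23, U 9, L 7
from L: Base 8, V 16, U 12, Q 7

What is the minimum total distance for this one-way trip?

36 m — the minimum one-way total.

There are 4! = 24 possible orderings.
Base→V→U→Q→L: 21+17+9+7 = 54
Base→V→U→L→Q: 21+17+12+7 = 57
Base→V→Q→U→L: 21+23+9+12 = 65
Base→V→Q→L→U: 21+23+7+12 = 63
Base→V→L→U→Q: 21+16+12+9 = 58
Base→V→L→Q→U: 21+16+7+9 = 53
Base→U→V→Q→L: 4+17+23+7 = 51
Base→U→V→L→Q: 4+17+16+7 = 44
Base→U→Q→V→L: 4+9+23+16 = 52
Base→U→Q→L→V: 4+9+7+16 = 36
Base→U→L→V→Q: 4+12+16+23 = 55
Base→U→L→Q→V: 4+12+7+23 = 46
Base→Q→V→U→L: 10+23+17+12 = 62
Base→Q→V→L→U: 10+23+16+12 = 61
… (10 more)
The minimum is 36.
One shortest path: Base → U → Q → L → V.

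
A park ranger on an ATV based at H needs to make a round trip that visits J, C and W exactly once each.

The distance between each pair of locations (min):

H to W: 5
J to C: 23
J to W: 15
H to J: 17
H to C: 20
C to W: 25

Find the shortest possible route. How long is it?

Shortest round trip = 63 min.

H-J-C-W-H: 17+23+25+5 = 70
H-J-W-C-H: 17+15+25+20 = 77
H-C-J-W-H: 20+23+15+5 = 63
The minimum is 63.
One optimal route: H → C → J → W → H (or its reverse).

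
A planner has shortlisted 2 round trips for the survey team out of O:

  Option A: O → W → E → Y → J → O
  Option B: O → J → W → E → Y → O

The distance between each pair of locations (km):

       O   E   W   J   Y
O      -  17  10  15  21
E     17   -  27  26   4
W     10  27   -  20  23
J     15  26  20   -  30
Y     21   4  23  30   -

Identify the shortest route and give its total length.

Option A: 10 + 27 + 4 + 30 + 15 = 86
Option B: 15 + 20 + 27 + 4 + 21 = 87

Shortest is Option A, total 86 km.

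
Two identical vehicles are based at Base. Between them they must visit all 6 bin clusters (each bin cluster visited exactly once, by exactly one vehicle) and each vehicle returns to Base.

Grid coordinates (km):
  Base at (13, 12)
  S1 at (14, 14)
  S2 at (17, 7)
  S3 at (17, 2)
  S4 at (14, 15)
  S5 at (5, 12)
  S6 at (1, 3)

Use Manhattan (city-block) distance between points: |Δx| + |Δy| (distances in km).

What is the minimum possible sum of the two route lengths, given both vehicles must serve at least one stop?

Check every non-empty split of the stops between the two vehicles; for each half take its own optimal tour:
  {S1} + {S2, S3, S4, S5, S6}: 6 + 58 = 64
  {S2} + {S1, S3, S4, S5, S6}: 18 + 58 = 76
  {S1, S2} + {S3, S4, S5, S6}: 22 + 58 = 80
  {S3} + {S1, S2, S4, S5, S6}: 28 + 56 = 84
  {S1, S3} + {S2, S4, S5, S6}: 32 + 56 = 88
  {S2, S3} + {S1, S4, S5, S6}: 28 + 50 = 78
  … (31 splits in total)
  {S1, S4} + {S2, S3, S5, S6}: 8 + 52 = 60  ← best
Best: vehicle 1 Base → S1 → S4 → Base = 8; vehicle 2 Base → S2 → S3 → S6 → S5 → Base = 52; combined 60.

60 km — the smallest possible combined total.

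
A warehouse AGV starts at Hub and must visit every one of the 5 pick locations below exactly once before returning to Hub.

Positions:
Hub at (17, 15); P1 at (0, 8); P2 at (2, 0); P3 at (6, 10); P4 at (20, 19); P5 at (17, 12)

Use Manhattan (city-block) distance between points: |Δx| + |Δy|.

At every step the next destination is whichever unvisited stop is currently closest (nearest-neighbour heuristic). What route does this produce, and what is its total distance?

At Hub the remaining stops are P5 3, P4 7, P3 16, P1 24, P2 30; go to P5.
At P5 the remaining stops are P4 10, P3 13, P1 21, P2 27; go to P4.
At P4 the remaining stops are P3 23, P1 31, P2 37; go to P3.
At P3 the remaining stops are P1 8, P2 14; go to P1.
At P1 the remaining stops are P2 10; go to P2.
Return P2→Hub: 30.
Total = 3 + 10 + 23 + 8 + 10 + 30 = 84.

Total distance 84 via the nearest-neighbour route Hub → P5 → P4 → P3 → P1 → P2 → Hub.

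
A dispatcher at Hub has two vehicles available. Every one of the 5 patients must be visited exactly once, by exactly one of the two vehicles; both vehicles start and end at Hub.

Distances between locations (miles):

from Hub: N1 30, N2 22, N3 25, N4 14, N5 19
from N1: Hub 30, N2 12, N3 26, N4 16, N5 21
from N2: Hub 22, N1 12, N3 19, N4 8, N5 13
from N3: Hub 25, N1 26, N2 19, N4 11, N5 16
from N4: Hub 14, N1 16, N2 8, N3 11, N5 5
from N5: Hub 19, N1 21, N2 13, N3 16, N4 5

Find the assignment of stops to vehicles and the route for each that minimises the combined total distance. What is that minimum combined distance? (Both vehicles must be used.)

123 miles — the smallest possible combined total.

Check every non-empty split of the stops between the two vehicles; for each half take its own optimal tour:
  {N1} + {N2, N3, N4, N5}: 60 + 76 = 136
  {N2} + {N1, N3, N4, N5}: 44 + 91 = 135
  {N1, N2} + {N3, N4, N5}: 64 + 60 = 124
  {N3} + {N1, N2, N4, N5}: 50 + 74 = 124
  {N1, N3} + {N2, N4, N5}: 81 + 54 = 135
  {N2, N3} + {N1, N4, N5}: 66 + 70 = 136
  … (15 splits in total)
  {N1, N2, N3} + {N4, N5}: 85 + 38 = 123  ← best
Best: vehicle 1 Hub → N2 → N1 → N3 → Hub = 85; vehicle 2 Hub → N4 → N5 → Hub = 38; combined 123.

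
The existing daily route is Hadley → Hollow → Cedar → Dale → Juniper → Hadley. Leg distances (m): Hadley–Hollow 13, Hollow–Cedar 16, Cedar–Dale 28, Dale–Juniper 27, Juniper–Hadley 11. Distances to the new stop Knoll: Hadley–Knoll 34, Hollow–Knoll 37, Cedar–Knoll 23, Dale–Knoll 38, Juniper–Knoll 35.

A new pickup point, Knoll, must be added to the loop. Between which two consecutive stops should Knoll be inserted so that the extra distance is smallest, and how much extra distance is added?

Insertion cost between consecutive stops i–j is d(i,Knoll) + d(Knoll,j) − d(i,j):
  between Hadley and Hollow: 34 + 37 − 13 = 58
  between Hollow and Cedar: 37 + 23 − 16 = 44
  between Cedar and Dale: 23 + 38 − 28 = 33
  between Dale and Juniper: 38 + 35 − 27 = 46
  between Juniper and Hadley: 35 + 34 − 11 = 58
Cheapest insertion is between Cedar and Dale, adding 33.
New total = 95 + 33 = 128.

Adding 33 m by placing Knoll on the Cedar–Dale leg.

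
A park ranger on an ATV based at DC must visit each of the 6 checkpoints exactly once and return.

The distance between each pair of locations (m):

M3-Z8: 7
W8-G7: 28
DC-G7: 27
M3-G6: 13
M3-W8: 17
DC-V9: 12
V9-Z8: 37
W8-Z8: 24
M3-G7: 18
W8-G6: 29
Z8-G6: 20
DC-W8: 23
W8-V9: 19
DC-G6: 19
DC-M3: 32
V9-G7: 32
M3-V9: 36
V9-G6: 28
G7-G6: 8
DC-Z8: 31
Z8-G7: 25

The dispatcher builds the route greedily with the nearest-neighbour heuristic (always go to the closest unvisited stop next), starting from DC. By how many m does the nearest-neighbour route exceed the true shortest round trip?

DC: V9=12, G6=19, W8=23, G7=27, Z8=31, M3=32 ⇒ V9
V9: W8=19, G6=28, G7=32, M3=36, Z8=37 ⇒ W8
W8: M3=17, Z8=24, G7=28, G6=29 ⇒ M3
M3: Z8=7, G6=13, G7=18 ⇒ Z8
Z8: G6=20, G7=25 ⇒ G6
G6: G7=8 ⇒ G7
NN route DC → V9 → W8 → M3 → Z8 → G6 → G7 → DC costs 110.
Optimal: DC → V9 → W8 → M3 → Z8 → G7 → G6 → DC costs 107 (by enumerating all 360 distinct tours).
Excess = 110 − 107 = 3.

Excess over optimum: 3 m.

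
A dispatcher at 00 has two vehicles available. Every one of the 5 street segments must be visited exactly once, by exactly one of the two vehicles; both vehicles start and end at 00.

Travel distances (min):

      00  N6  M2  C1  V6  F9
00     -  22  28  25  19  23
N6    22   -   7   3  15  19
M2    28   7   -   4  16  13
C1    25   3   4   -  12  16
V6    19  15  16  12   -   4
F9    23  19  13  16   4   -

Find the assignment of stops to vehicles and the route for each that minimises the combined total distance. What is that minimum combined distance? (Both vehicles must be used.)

Try each way of splitting the stops between the two vehicles (each non-empty) and, for each split, find the best tour for each vehicle:
  {N6} + {M2, C1, V6, F9}: 44 + 65 = 109
  {M2} + {N6, C1, V6, F9}: 56 + 64 = 120
  {N6, M2} + {C1, V6, F9}: 57 + 64 = 121
  {C1} + {N6, M2, V6, F9}: 50 + 65 = 115
  {N6, C1} + {M2, V6, F9}: 50 + 64 = 114
  {M2, C1} + {N6, V6, F9}: 57 + 64 = 121
  … (15 splits in total)
  {N6, M2, C1} + {V6, F9}: 57 + 46 = 103  ← best
Best: vehicle 1 00 → N6 → C1 → M2 → 00 = 57; vehicle 2 00 → V6 → F9 → 00 = 46; combined 103.

Minimum combined distance: 103 min.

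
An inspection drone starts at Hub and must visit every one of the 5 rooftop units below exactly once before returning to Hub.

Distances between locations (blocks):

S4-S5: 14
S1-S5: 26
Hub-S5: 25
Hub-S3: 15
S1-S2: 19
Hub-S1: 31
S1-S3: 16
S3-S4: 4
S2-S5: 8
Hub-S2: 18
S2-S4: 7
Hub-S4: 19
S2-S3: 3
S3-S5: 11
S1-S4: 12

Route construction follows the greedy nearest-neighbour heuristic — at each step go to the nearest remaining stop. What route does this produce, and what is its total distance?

88 blocks along Hub → S3 → S2 → S4 → S1 → S5 → Hub.

At Hub the remaining stops are S3 15, S2 18, S4 19, S5 25, S1 31; go to S3.
At S3 the remaining stops are S2 3, S4 4, S5 11, S1 16; go to S2.
At S2 the remaining stops are S4 7, S5 8, S1 19; go to S4.
At S4 the remaining stops are S1 12, S5 14; go to S1.
At S1 the remaining stops are S5 26; go to S5.
Return S5→Hub: 25.
Total = 15 + 3 + 7 + 12 + 26 + 25 = 88.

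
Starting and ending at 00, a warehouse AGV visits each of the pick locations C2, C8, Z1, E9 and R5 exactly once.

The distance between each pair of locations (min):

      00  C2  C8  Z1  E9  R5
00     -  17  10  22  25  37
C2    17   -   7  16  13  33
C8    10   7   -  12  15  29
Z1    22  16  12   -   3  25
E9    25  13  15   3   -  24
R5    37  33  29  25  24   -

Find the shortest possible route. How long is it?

With 5 stops there are 5!/2 = 60 distinct round trips (a route and its reverse cost the same).
00 - C2 - C8 - Z1 - E9 - R5 - 00: 17+7+12+3+24+37 = 100
00 - C2 - C8 - Z1 - R5 - E9 - 00: 17+7+12+25+24+25 = 110
00 - C2 - C8 - E9 - Z1 - R5 - 00: 17+7+15+3+25+37 = 104
00 - C2 - C8 - E9 - R5 - Z1 - 00: 17+7+15+24+25+22 = 110
00 - C2 - C8 - R5 - Z1 - E9 - 00: 17+7+29+25+3+25 = 106
00 - C2 - C8 - R5 - E9 - Z1 - 00: 17+7+29+24+3+22 = 102
00 - C2 - Z1 - C8 - E9 - R5 - 00: 17+16+12+15+24+37 = 121
00 - C2 - Z1 - C8 - R5 - E9 - 00: 17+16+12+29+24+25 = 123
00 - C2 - Z1 - E9 - C8 - R5 - 00: 17+16+3+15+29+37 = 117
00 - C2 - Z1 - E9 - R5 - C8 - 00: 17+16+3+24+29+10 = 99
00 - C2 - Z1 - R5 - C8 - E9 - 00: 17+16+25+29+15+25 = 127
00 - C2 - Z1 - R5 - E9 - C8 - 00: 17+16+25+24+15+10 = 107
00 - C2 - E9 - C8 - Z1 - R5 - 00: 17+13+15+12+25+37 = 119
00 - C2 - E9 - C8 - R5 - Z1 - 00: 17+13+15+29+25+22 = 121
… (46 more)
00 - C8 - C2 - E9 - Z1 - R5 - 00: 10+7+13+3+25+37 = 95  ← best
The minimum is 95.
One optimal route: 00 → C8 → C2 → E9 → Z1 → R5 → 00 (or its reverse).

Shortest round trip = 95 min.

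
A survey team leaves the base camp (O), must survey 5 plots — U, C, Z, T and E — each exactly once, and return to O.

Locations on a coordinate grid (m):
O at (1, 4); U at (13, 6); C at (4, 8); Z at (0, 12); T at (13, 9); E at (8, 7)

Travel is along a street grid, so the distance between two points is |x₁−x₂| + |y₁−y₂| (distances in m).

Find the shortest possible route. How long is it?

O - U - C - Z - T - E - O: 14+11+8+16+7+10 = 66
O - U - C - Z - E - T - O: 14+11+8+13+7+17 = 70
O - U - C - T - Z - E - O: 14+11+10+16+13+10 = 74
O - U - C - T - E - Z - O: 14+11+10+7+13+9 = 64
O - U - C - E - Z - T - O: 14+11+5+13+16+17 = 76
O - U - C - E - T - Z - O: 14+11+5+7+16+9 = 62
O - U - Z - C - T - E - O: 14+19+8+10+7+10 = 68
O - U - Z - C - E - T - O: 14+19+8+5+7+17 = 70
O - U - Z - T - C - E - O: 14+19+16+10+5+10 = 74
O - U - Z - T - E - C - O: 14+19+16+7+5+7 = 68
O - U - Z - E - C - T - O: 14+19+13+5+10+17 = 78
O - U - Z - E - T - C - O: 14+19+13+7+10+7 = 70
O - U - T - C - Z - E - O: 14+3+10+8+13+10 = 58
O - U - T - C - E - Z - O: 14+3+10+5+13+9 = 54
… (46 more)
O - U - T - E - C - Z - O: 14+3+7+5+8+9 = 46  ← best
The minimum is 46.
One optimal route: O → U → T → E → C → Z → O (or its reverse).

Shortest round trip = 46 m.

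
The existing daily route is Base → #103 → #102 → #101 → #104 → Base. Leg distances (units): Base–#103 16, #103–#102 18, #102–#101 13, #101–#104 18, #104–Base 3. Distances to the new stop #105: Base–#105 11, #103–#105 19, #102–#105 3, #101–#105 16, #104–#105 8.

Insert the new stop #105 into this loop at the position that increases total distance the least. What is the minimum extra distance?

+4 — insert #105 between #103 and #102.

Insertion cost between consecutive stops i–j is d(i,#105) + d(#105,j) − d(i,j):
  between Base and #103: 11 + 19 − 16 = 14
  between #103 and #102: 19 + 3 − 18 = 4
  between #102 and #101: 3 + 16 − 13 = 6
  between #101 and #104: 16 + 8 − 18 = 6
  between #104 and Base: 8 + 11 − 3 = 16
Cheapest insertion is between #103 and #102, adding 4.
New total = 68 + 4 = 72.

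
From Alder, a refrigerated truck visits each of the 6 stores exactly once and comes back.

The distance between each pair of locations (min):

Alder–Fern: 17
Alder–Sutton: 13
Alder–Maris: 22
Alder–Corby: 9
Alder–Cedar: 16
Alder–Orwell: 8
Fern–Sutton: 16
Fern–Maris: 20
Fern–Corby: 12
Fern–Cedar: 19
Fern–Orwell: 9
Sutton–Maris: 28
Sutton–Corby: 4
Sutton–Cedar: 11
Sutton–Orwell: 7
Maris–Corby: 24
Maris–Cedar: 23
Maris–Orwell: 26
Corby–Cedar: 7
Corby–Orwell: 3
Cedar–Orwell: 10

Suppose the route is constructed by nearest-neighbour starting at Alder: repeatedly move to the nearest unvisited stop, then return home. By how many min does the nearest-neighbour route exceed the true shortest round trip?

From Alder: Orwell=8, Corby=9, Sutton=13, Cedar=16, Fern=17, Maris=22 → choose Orwell (8).
From Orwell: Corby=3, Sutton=7, Fern=9, Cedar=10, Maris=26 → choose Corby (3).
From Corby: Sutton=4, Cedar=7, Fern=12, Maris=24 → choose Sutton (4).
From Sutton: Cedar=11, Fern=16, Maris=28 → choose Cedar (11).
From Cedar: Fern=19, Maris=23 → choose Fern (19).
From Fern: Maris=20 → choose Maris (20).
NN route Alder → Orwell → Corby → Sutton → Cedar → Fern → Maris → Alder costs 87.
Optimal: Alder → Sutton → Corby → Cedar → Maris → Fern → Orwell → Alder costs 84 (by enumerating all 360 distinct tours).
Excess = 87 − 84 = 3.

The nearest-neighbour route is 3 min longer than optimal.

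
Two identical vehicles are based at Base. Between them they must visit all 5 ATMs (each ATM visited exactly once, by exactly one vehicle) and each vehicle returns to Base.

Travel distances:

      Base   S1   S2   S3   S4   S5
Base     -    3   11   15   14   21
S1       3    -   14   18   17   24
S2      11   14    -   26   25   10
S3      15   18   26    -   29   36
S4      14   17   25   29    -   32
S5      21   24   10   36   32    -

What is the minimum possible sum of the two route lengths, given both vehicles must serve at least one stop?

Try each way of splitting the stops between the two vehicles (each non-empty) and, for each split, find the best tour for each vehicle:
  {S1} + {S2, S3, S4, S5}: 6 + 97 = 103
  {S2} + {S1, S3, S4, S5}: 22 + 103 = 125
  {S1, S2} + {S3, S4, S5}: 28 + 97 = 125
  {S3} + {S1, S2, S4, S5}: 30 + 73 = 103
  {S1, S3} + {S2, S4, S5}: 36 + 67 = 103
  {S2, S3} + {S1, S4, S5}: 52 + 73 = 125
  … (15 splits in total)
Best: vehicle 1 Base → S1 → Base = 6; vehicle 2 Base → S2 → S5 → S4 → S3 → Base = 97; combined 103.

103 — the smallest possible combined total.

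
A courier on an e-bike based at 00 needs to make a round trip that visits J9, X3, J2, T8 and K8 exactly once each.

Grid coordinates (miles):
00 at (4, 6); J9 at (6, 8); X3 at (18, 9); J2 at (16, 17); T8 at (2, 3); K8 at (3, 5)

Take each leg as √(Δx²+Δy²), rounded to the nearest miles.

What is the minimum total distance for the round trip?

00-J9-X3-J2-T8-K8-00: 3+12+8+20+2+1 = 46
00-J9-X3-J2-K8-T8-00: 3+12+8+18+2+4 = 47
00-J9-X3-T8-J2-K8-00: 3+12+17+20+18+1 = 71
00-J9-X3-T8-K8-J2-00: 3+12+17+2+18+16 = 68
00-J9-X3-K8-J2-T8-00: 3+12+16+18+20+4 = 73
00-J9-X3-K8-T8-J2-00: 3+12+16+2+20+16 = 69
00-J9-J2-X3-T8-K8-00: 3+13+8+17+2+1 = 44
00-J9-J2-X3-K8-T8-00: 3+13+8+16+2+4 = 46
00-J9-J2-T8-X3-K8-00: 3+13+20+17+16+1 = 70
00-J9-J2-T8-K8-X3-00: 3+13+20+2+16+14 = 68
00-J9-J2-K8-X3-T8-00: 3+13+18+16+17+4 = 71
00-J9-J2-K8-T8-X3-00: 3+13+18+2+17+14 = 67
00-J9-T8-X3-J2-K8-00: 3+6+17+8+18+1 = 53
00-J9-T8-X3-K8-J2-00: 3+6+17+16+18+16 = 76
… (46 more)
The minimum is 44.
One optimal route: 00 → J9 → J2 → X3 → T8 → K8 → 00 (or its reverse).

Shortest round trip = 44 miles.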